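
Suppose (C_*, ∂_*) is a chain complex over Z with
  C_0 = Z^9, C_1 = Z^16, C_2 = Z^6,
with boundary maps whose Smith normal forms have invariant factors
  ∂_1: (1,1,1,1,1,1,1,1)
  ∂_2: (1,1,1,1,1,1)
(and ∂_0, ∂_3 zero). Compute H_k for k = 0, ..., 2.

H_0 ≅ Z,  H_1 ≅ Z^2,  H_2 = 0.

H_0: b_0 = 9 − 0 − 8 = 1; torsion from ∂_1 factors > 1: none. So H_0 ≅ Z.
H_1: b_1 = 16 − 8 − 6 = 2; torsion from ∂_2 factors > 1: none. So H_1 ≅ Z^2.
H_2: b_2 = 6 − 6 − 0 = 0; torsion from ∂_3 factors > 1: none. So H_2 ≅ 0.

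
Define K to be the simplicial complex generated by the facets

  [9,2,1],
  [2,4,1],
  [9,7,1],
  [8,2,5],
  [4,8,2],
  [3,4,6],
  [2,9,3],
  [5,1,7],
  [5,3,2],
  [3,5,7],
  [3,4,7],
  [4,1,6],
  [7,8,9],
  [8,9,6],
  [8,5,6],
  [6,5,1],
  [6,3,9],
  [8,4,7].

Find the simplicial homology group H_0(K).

H_0 ≅ Z.

Take the total order 1 < 2 < 3 < 4 < 5 < 6 < 7 < 8 < 9 on the vertex set. Then K (dimension 2) consists of the simplices:

  0-simplices (9): [1], [2], [3], [4], [5], [6], [7], [8], [9]
  1-simplices (27): (27 of them)
  2-simplices (18): [1,2,4], [1,2,9], [1,4,6], [1,5,6], [1,5,7], [1,7,9], [2,3,5], [2,3,9], [2,4,8], [2,5,8], [3,4,6], [3,4,7], [3,5,7], [3,6,9], [4,7,8], [5,6,8], [6,8,9], [7,8,9]

Hence C_0 ≅ Z^9, C_1 ≅ Z^27, C_2 ≅ Z^18.

Boundary ∂_1: C_1 → C_0 sends each edge [p,q] (with p < q) to q − p.
The resulting 9×27 matrix has rank 8, and its Smith normal form has invariant factors (1,1,1,1,1,1,1,1).

Boundary ∂_2: C_2 → C_1 maps a triangle to the signed sum of its edges. For instance
  ∂[3,4,6] = [4,6] − [3,6] + [3,4],
  ∂[1,4,6] = [4,6] − [1,6] + [1,4].
The 27×18 boundary matrix has rank 17 and Smith normal form diag(1,1,1,1,1,1,1,1,1,1,1,1,1,1,1,1,1).

From H_k ≅ ker(∂_k) / im(∂_{k+1}) we obtain:

  H_0: rank C_0 − rank ∂_1 = 9 − 8 = 1, and the invariant factors of ∂_1 are all 1, so H_0 ≅ Z.

(K is a triangulation of the torus T^2.)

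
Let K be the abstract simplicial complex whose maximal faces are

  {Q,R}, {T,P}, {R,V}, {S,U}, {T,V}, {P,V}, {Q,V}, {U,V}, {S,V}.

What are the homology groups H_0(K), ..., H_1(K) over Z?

We work with the vertex ordering P < Q < R < S < T < U < V. The simplices of K, each written with vertices in increasing order, are:

  0-simplices (7): P, Q, R, S, T, U, V
  1-simplices (9): PT, PV, QR, QV, RV, SU, SV, TV, UV

so the chain groups are C_0 ≅ Z^7, C_1 ≅ Z^9.

∂_1: C_1 → C_0 is given by ∂[p,q] = [q] − [p]. For instance
  ∂QR = R − Q.
As a 7×9 matrix over Z this has rank 6, with invariant factors (1,1,1,1,1,1).

Reading off H_k = ker ∂_k / im ∂_{k+1}:

  H_0: rank C_0 − rank ∂_1 = 7 − 6 = 1, and the invariant factors of ∂_1 are all 1, so H_0 = Z.
  H_1: rank ker ∂_1 − rank ∂_2 = (9 − 6) − 0 = 3, and there is no ∂_2, so H_1 = Z^3.

H_0 = Z,  H_1 = Z^3.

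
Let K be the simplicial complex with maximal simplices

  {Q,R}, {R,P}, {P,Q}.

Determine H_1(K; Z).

H_1 ≅ Z.

Take the total order P < Q < R on the vertex set. Then K (dimension 1) consists of the simplices:

  0-simplices (3): P, Q, R
  1-simplices (3): PQ, PR, QR

Hence C_0 ≅ Z^3, C_1 ≅ Z^3.

∂_1: C_1 → C_0 maps an edge to its endpoints' difference, ∂[p,q] = q − p.
As a 3×3 matrix over Z this has rank 2, with invariant factors (1,1).

Computing H_k = (kernel of ∂_k) / (image of ∂_{k+1}):

  H_1: rank ker ∂_1 − rank ∂_2 = (3 − 2) − 0 = 1, and there is no ∂_2, so H_1 = Z.

(K is a triangulation of the circle S^1.)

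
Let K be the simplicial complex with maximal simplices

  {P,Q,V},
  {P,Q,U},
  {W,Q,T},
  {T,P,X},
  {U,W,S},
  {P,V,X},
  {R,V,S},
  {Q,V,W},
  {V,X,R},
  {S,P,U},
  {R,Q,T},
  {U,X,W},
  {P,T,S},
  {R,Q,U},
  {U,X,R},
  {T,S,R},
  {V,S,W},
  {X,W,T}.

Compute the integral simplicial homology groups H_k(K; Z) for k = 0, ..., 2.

H_0 = Z,  H_1 = Z^2,  H_2 = Z.

Order the vertices as P < Q < R < S < T < U < V < W < X. Listing each simplex with vertices in this order, K has dimension 2 with simplices:

  0-simplices (9): P, Q, R, S, T, U, V, W, X
  1-simplices (27): PQ, PS, PT, PU, PV, PX, QR, QT, QU, QV, QW, RS, RT, RU, RV, RX, ST, SU, SV, SW, TW, TX, UW, UX, VW, VX, WX
  2-simplices (18): PQU, PQV, PST, PSU, PTX, PVX, QRT, QRU, QTW, QVW, RST, RSV, RUX, RVX, SUW, SVW, TWX, UWX

giving chain groups C_0 ≅ Z^9, C_1 ≅ Z^27, C_2 ≅ Z^18.

Boundary ∂_1: C_1 → C_0 sends each edge [p,q] (with p < q) to q − p. For instance
  ∂WX = X − W.
This gives a 9×27 integer matrix of rank 8; reducing to Smith normal form yields diagonal entries (1,1,1,1,1,1,1,1).

The boundary map ∂_2: C_2 → C_1 sends each 2-simplex [p,q,r] to [q,r] − [p,r] + [p,q]. For instance
  ∂QTW = TW − QW + QT,
  ∂QVW = VW − QW + QV.
The 27×18 boundary matrix has rank 17 and Smith normal form diag(1,1,1,1,1,1,1,1,1,1,1,1,1,1,1,1,1).

Now H_k = ker ∂_k / im ∂_{k+1}, so:

  H_0: rank C_0 − rank ∂_1 = 9 − 8 = 1, and the invariant factors of ∂_1 are all 1, so H_0 ≅ Z.
  H_1: rank ker ∂_1 − rank ∂_2 = (27 − 8) − 17 = 2, and the invariant factors of ∂_2 are all 1, so H_1 ≅ Z^2.
  H_2: rank ker ∂_2 − rank ∂_3 = (18 − 17) − 0 = 1, and there is no ∂_3, so H_2 ≅ Z.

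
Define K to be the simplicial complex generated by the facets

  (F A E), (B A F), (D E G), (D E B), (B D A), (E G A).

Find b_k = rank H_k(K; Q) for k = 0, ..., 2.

Order the vertices as A < B < D < E < F < G. Listing each simplex with vertices in this order, K has dimension 2 with simplices:

  0-simplices (6): A, B, D, E, F, G
  1-simplices (12): AB, AD, AE, AF, AG, BD, BE, BF, DE, DG, EF, EG
  2-simplices (6): ABD, ABF, AEF, AEG, BDE, DEG

so the chain groups are C_0 ≅ Z^6, C_1 ≅ Z^12, C_2 ≅ Z^6.

∂_1: C_1 → C_0 is given by ∂[p,q] = [q] − [p]. For instance
  ∂AD = D − A.
This gives a 6×12 integer matrix of rank 5; reducing to Smith normal form yields diagonal entries (1,1,1,1,1).

∂_2: C_2 → C_1 acts by ∂[p,q,r] = [q,r] − [p,r] + [p,q]. For instance
  ∂ABD = BD − AD + AB,
  ∂BDE = DE − BE + BD.
The resulting 12×6 matrix has rank 6, and its Smith normal form has invariant factors (1,1,1,1,1,1).

Now H_k = ker ∂_k / im ∂_{k+1}, so:

  H_0: rank C_0 − rank ∂_1 = 6 − 5 = 1, and the invariant factors of ∂_1 are all 1, so H_0 = Z.
  H_1: rank ker ∂_1 − rank ∂_2 = (12 − 5) − 6 = 1, and the invariant factors of ∂_2 are all 1, so H_1 = Z.
  H_2: rank ker ∂_2 − rank ∂_3 = (6 − 6) − 0 = 0, and there is no ∂_3, so H_2 = 0.

As a check, the Euler characteristic is 6 − 12 + 6 = 0, which agrees with 1 − 1 + 0 = 0.

Hence the Betti numbers are b_0 = 1, b_1 = 1, b_2 = 0.

b_0 = 1, b_1 = 1, b_2 = 0.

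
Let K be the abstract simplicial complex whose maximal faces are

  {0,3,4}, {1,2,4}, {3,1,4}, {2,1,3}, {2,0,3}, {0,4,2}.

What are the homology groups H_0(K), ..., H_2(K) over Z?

Fix the vertex order 0 < 1 < 2 < 3 < 4 and write every simplex with vertices in increasing order. Then dim K = 2 and the simplices of K are:

  0-simplices (5): [0], [1], [2], [3], [4]
  1-simplices (9): [0,2], [0,3], [0,4], [1,2], [1,3], [1,4], [2,3], [2,4], [3,4]
  2-simplices (6): [0,2,3], [0,2,4], [0,3,4], [1,2,3], [1,2,4], [1,3,4]

Hence C_0 ≅ Z^5, C_1 ≅ Z^9, C_2 ≅ Z^6.

Boundary ∂_1: C_1 → C_0 sends each edge [p,q] (with p < q) to q − p.
The resulting 5×9 matrix has rank 4, and its Smith normal form has invariant factors (1,1,1,1).

Boundary ∂_2: C_2 → C_1 maps a triangle to the signed sum of its edges. For instance
  ∂[1,2,4] = [2,4] − [1,4] + [1,2],
  ∂[0,2,3] = [2,3] − [0,3] + [0,2].
The resulting 9×6 matrix has rank 5, and its Smith normal form has invariant factors (1,1,1,1,1).

Reading off H_k = ker ∂_k / im ∂_{k+1}:

  H_0: rank C_0 − rank ∂_1 = 5 − 4 = 1, and the invariant factors of ∂_1 are all 1, so H_0 = Z.
  H_1: rank ker ∂_1 − rank ∂_2 = (9 − 4) − 5 = 0, and the invariant factors of ∂_2 are all 1, so H_1 = 0.
  H_2: rank ker ∂_2 − rank ∂_3 = (6 − 5) − 0 = 1, and there is no ∂_3, so H_2 = Z.

H_0 = Z,  H_1 = 0,  H_2 = Z.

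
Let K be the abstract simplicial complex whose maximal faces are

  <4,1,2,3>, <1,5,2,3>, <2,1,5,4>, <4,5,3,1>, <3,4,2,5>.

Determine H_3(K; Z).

H_3 = Z.

We work with the vertex ordering 1 < 2 < 3 < 4 < 5. The simplices of K, each written with vertices in increasing order, are:

  0-simplices (5): [1], [2], [3], [4], [5]
  1-simplices (10): [1,2], [1,3], [1,4], [1,5], [2,3], [2,4], [2,5], [3,4], [3,5], [4,5]
  2-simplices (10): [1,2,3], [1,2,4], [1,2,5], [1,3,4], [1,3,5], [1,4,5], [2,3,4], [2,3,5], [2,4,5], [3,4,5]
  3-simplices (5): [1,2,3,4], [1,2,3,5], [1,2,4,5], [1,3,4,5], [2,3,4,5]

giving chain groups C_0 ≅ Z^5, C_1 ≅ Z^10, C_2 ≅ Z^10, C_3 ≅ Z^5.

The boundary map ∂_1: C_1 → C_0 is given by ∂[p,q] = [q] − [p]. For instance
  ∂[2,5] = [5] − [2].
The resulting 5×10 matrix has rank 4, and its Smith normal form has invariant factors (1,1,1,1).

The boundary map ∂_2: C_2 → C_1 acts by ∂[p,q,r] = [q,r] − [p,r] + [p,q]. For instance
  ∂[1,2,5] = [2,5] − [1,5] + [1,2],
  ∂[1,3,4] = [3,4] − [1,4] + [1,3].
The 10×10 boundary matrix has rank 6 and Smith normal form diag(1,1,1,1,1,1).

The boundary map ∂_3: C_3 → C_2 sends each 3-simplex σ to the alternating sum Σ_i (−1)^i (σ with its i-th vertex removed). For instance
  ∂[1,3,4,5] = [3,4,5] − [1,4,5] + [1,3,5] − [1,3,4],
  ∂[1,2,3,5] = [2,3,5] − [1,3,5] + [1,2,5] − [1,2,3].
The 10×5 boundary matrix has rank 4 and Smith normal form diag(1,1,1,1).

Now H_k = ker ∂_k / im ∂_{k+1}, so:

  H_3: rank ker ∂_3 − rank ∂_4 = (5 − 4) − 0 = 1, and there is no ∂_4, so H_3 = Z.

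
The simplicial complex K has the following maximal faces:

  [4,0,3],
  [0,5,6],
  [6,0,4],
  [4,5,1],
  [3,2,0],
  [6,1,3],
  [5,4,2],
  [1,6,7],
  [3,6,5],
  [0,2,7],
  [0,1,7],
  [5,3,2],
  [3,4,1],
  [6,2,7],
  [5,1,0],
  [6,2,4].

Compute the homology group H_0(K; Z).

H_0 ≅ Z.

Order the vertices as 0 < 1 < 2 < 3 < 4 < 5 < 6 < 7. Listing each simplex with vertices in this order, K has dimension 2 with simplices:

  0-simplices (8): [0], [1], [2], [3], [4], [5], [6], [7]
  1-simplices (24): (24 of them)
  2-simplices (16): [0,1,5], [0,1,7], [0,2,3], [0,2,7], [0,3,4], [0,4,6], [0,5,6], [1,3,4], [1,3,6], [1,4,5], [1,6,7], [2,3,5], [2,4,5], [2,4,6], [2,6,7], [3,5,6]

giving chain groups C_0 ≅ Z^8, C_1 ≅ Z^24, C_2 ≅ Z^16.

∂_1: C_1 → C_0 maps an edge to its endpoints' difference, ∂[p,q] = q − p. For instance
  ∂[0,5] = [5] − [0].
The 8×24 boundary matrix has rank 7 and Smith normal form diag(1,1,1,1,1,1,1).

Boundary ∂_2: C_2 → C_1 maps a triangle to the signed sum of its edges. For instance
  ∂[2,4,5] = [4,5] − [2,5] + [2,4],
  ∂[0,1,7] = [1,7] − [0,7] + [0,1].
As a 24×16 matrix over Z this has rank 15, with invariant factors (1,1,1,1,1,1,1,1,1,1,1,1,1,1,1).

From H_k ≅ ker(∂_k) / im(∂_{k+1}) we obtain:

  H_0: rank C_0 − rank ∂_1 = 8 − 7 = 1, and the invariant factors of ∂_1 are all 1, so H_0 ≅ Z.

(K is a triangulation of the torus T^2.)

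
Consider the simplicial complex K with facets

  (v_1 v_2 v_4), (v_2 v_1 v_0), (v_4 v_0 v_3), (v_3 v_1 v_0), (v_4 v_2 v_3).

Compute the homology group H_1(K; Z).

H_1 ≅ Z.

We work with the vertex ordering v_0 < v_1 < v_2 < v_3 < v_4. The simplices of K, each written with vertices in increasing order, are:

  0-simplices (5): [v_0], [v_1], [v_2], [v_3], [v_4]
  1-simplices (10): [v_0,v_1], [v_0,v_2], [v_0,v_3], [v_0,v_4], [v_1,v_2], [v_1,v_3], [v_1,v_4], [v_2,v_3], [v_2,v_4], [v_3,v_4]
  2-simplices (5): [v_0,v_1,v_2], [v_0,v_1,v_3], [v_0,v_3,v_4], [v_1,v_2,v_4], [v_2,v_3,v_4]

giving chain groups C_0 ≅ Z^5, C_1 ≅ Z^10, C_2 ≅ Z^5.

Boundary ∂_1: C_1 → C_0 sends each edge [p,q] (with p < q) to q − p.
The resulting 5×10 matrix has rank 4, and its Smith normal form has invariant factors (1,1,1,1).

∂_2: C_2 → C_1 acts by ∂[p,q,r] = [q,r] − [p,r] + [p,q]. For instance
  ∂[v_1,v_2,v_4] = [v_2,v_4] − [v_1,v_4] + [v_1,v_2],
  ∂[v_0,v_1,v_3] = [v_1,v_3] − [v_0,v_3] + [v_0,v_1].
The 10×5 boundary matrix has rank 5 and Smith normal form diag(1,1,1,1,1).

From H_k ≅ ker(∂_k) / im(∂_{k+1}) we obtain:

  H_1: rank ker ∂_1 − rank ∂_2 = (10 − 4) − 5 = 1, and the invariant factors of ∂_2 are all 1, so H_1 ≅ Z.

(K is a triangulation of the Möbius band.)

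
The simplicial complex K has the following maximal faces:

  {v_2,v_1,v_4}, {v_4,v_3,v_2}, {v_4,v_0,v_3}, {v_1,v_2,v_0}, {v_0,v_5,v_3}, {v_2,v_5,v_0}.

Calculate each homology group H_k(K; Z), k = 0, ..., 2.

We work with the vertex ordering v_0 < v_1 < v_2 < v_3 < v_4 < v_5. The simplices of K, each written with vertices in increasing order, are:

  0-simplices (6): [v_0], [v_1], [v_2], [v_3], [v_4], [v_5]
  1-simplices (12): [v_0,v_1], [v_0,v_2], [v_0,v_3], [v_0,v_4], [v_0,v_5], [v_1,v_2], [v_1,v_4], [v_2,v_3], [v_2,v_4], [v_2,v_5], [v_3,v_4], [v_3,v_5]
  2-simplices (6): [v_0,v_1,v_2], [v_0,v_2,v_5], [v_0,v_3,v_4], [v_0,v_3,v_5], [v_1,v_2,v_4], [v_2,v_3,v_4]

so the chain groups are C_0 ≅ Z^6, C_1 ≅ Z^12, C_2 ≅ Z^6.

The boundary map ∂_1: C_1 → C_0 sends each edge [p,q] (with p < q) to q − p. For instance
  ∂[v_3,v_4] = [v_4] − [v_3].
As a 6×12 matrix over Z this has rank 5, with invariant factors (1,1,1,1,1).

∂_2: C_2 → C_1 sends each 2-simplex [p,q,r] to [q,r] − [p,r] + [p,q]. For instance
  ∂[v_0,v_3,v_5] = [v_3,v_5] − [v_0,v_5] + [v_0,v_3],
  ∂[v_0,v_2,v_5] = [v_2,v_5] − [v_0,v_5] + [v_0,v_2].
This gives a 12×6 integer matrix of rank 6; reducing to Smith normal form yields diagonal entries (1,1,1,1,1,1).

From H_k ≅ ker(∂_k) / im(∂_{k+1}) we obtain:

  H_0: rank C_0 − rank ∂_1 = 6 − 5 = 1, and the invariant factors of ∂_1 are all 1, so H_0 = Z.
  H_1: rank ker ∂_1 − rank ∂_2 = (12 − 5) − 6 = 1, and the invariant factors of ∂_2 are all 1, so H_1 = Z.
  H_2: rank ker ∂_2 − rank ∂_3 = (6 − 6) − 0 = 0, and there is no ∂_3, so H_2 = 0.

As a check, the Euler characteristic is 6 − 12 + 6 = 0, which agrees with 1 − 1 + 0 = 0.

H_0 ≅ Z,  H_1 ≅ Z,  H_2 = 0.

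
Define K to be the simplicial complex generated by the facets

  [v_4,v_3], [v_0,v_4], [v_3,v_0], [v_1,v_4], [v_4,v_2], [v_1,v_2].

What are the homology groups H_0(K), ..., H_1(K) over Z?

H_0 ≅ Z,  H_1 ≅ Z^2.

We work with the vertex ordering v_0 < v_1 < v_2 < v_3 < v_4. The simplices of K, each written with vertices in increasing order, are:

  0-simplices (5): [v_0], [v_1], [v_2], [v_3], [v_4]
  1-simplices (6): [v_0,v_3], [v_0,v_4], [v_1,v_2], [v_1,v_4], [v_2,v_4], [v_3,v_4]

so the chain groups are C_0 ≅ Z^5, C_1 ≅ Z^6.

Boundary ∂_1: C_1 → C_0 sends each edge [p,q] (with p < q) to q − p. For instance
  ∂[v_2,v_4] = [v_4] − [v_2].
The 5×6 boundary matrix has rank 4 and Smith normal form diag(1,1,1,1).

Reading off H_k = ker ∂_k / im ∂_{k+1}:

  H_0: rank C_0 − rank ∂_1 = 5 − 4 = 1, and the invariant factors of ∂_1 are all 1, so H_0 = Z.
  H_1: rank ker ∂_1 − rank ∂_2 = (6 − 4) − 0 = 2, and there is no ∂_2, so H_1 = Z^2.

As a check, the Euler characteristic is 5 − 6 = -1, which agrees with 1 − 2 = -1.
(K is a triangulation of a wedge of 2 circles.)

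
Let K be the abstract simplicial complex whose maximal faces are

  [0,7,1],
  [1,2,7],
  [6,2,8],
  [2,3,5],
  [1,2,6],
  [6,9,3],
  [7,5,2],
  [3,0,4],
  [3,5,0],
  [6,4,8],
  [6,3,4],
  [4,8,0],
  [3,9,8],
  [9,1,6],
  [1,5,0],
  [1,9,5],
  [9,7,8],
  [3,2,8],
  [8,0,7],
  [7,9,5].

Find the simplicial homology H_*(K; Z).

H_0 = Z,  H_1 = Z ⊕ Z/2Z,  H_2 = 0.

Order the vertices as 0 < 1 < 2 < 3 < 4 < 5 < 6 < 7 < 8 < 9. Listing each simplex with vertices in this order, K has dimension 2 with simplices:

  0-simplices (10): [0], [1], [2], [3], [4], [5], [6], [7], [8], [9]
  1-simplices (30): (30 of them)
  2-simplices (20): (20 of them)

so the chain groups are C_0 ≅ Z^10, C_1 ≅ Z^30, C_2 ≅ Z^20.

The boundary map ∂_1: C_1 → C_0 sends each edge [p,q] (with p < q) to q − p. For instance
  ∂[0,3] = [3] − [0].
The 10×30 boundary matrix has rank 9 and Smith normal form diag(1,1,1,1,1,1,1,1,1).

∂_2: C_2 → C_1 acts by ∂[p,q,r] = [q,r] − [p,r] + [p,q]. For instance
  ∂[2,5,7] = [5,7] − [2,7] + [2,5],
  ∂[4,6,8] = [6,8] − [4,8] + [4,6].
As a 30×20 matrix over Z this has rank 20, with invariant factors (1,1,1,1,1,1,1,1,1,1,1,1,1,1,1,1,1,1,1,2).

Reading off H_k = ker ∂_k / im ∂_{k+1}:

  H_0: rank C_0 − rank ∂_1 = 10 − 9 = 1, and the invariant factors of ∂_1 are all 1, so H_0 ≅ Z.
  H_1: rank ker ∂_1 − rank ∂_2 = (30 − 9) − 20 = 1, and ∂_2 has invariant factor 2 > 1, so H_1 ≅ Z ⊕ Z/2Z.
  H_2: rank ker ∂_2 − rank ∂_3 = (20 − 20) − 0 = 0, and there is no ∂_3, so H_2 ≅ 0.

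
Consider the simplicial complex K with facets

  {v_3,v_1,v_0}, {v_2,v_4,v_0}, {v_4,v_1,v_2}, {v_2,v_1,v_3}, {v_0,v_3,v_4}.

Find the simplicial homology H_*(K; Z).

We work with the vertex ordering v_0 < v_1 < v_2 < v_3 < v_4. The simplices of K, each written with vertices in increasing order, are:

  0-simplices (5): [v_0], [v_1], [v_2], [v_3], [v_4]
  1-simplices (10): [v_0,v_1], [v_0,v_2], [v_0,v_3], [v_0,v_4], [v_1,v_2], [v_1,v_3], [v_1,v_4], [v_2,v_3], [v_2,v_4], [v_3,v_4]
  2-simplices (5): [v_0,v_1,v_3], [v_0,v_2,v_4], [v_0,v_3,v_4], [v_1,v_2,v_3], [v_1,v_2,v_4]

so the chain groups are C_0 ≅ Z^5, C_1 ≅ Z^10, C_2 ≅ Z^5.

Boundary ∂_1: C_1 → C_0 is given by ∂[p,q] = [q] − [p]. For instance
  ∂[v_1,v_3] = [v_3] − [v_1].
This gives a 5×10 integer matrix of rank 4; reducing to Smith normal form yields diagonal entries (1,1,1,1).

∂_2: C_2 → C_1 sends each 2-simplex [p,q,r] to [q,r] − [p,r] + [p,q]. For instance
  ∂[v_0,v_1,v_3] = [v_1,v_3] − [v_0,v_3] + [v_0,v_1],
  ∂[v_0,v_3,v_4] = [v_3,v_4] − [v_0,v_4] + [v_0,v_3].
As a 10×5 matrix over Z this has rank 5, with invariant factors (1,1,1,1,1).

Reading off H_k = ker ∂_k / im ∂_{k+1}:

  H_0: rank C_0 − rank ∂_1 = 5 − 4 = 1, and the invariant factors of ∂_1 are all 1, so H_0 = Z.
  H_1: rank ker ∂_1 − rank ∂_2 = (10 − 4) − 5 = 1, and the invariant factors of ∂_2 are all 1, so H_1 = Z.
  H_2: rank ker ∂_2 − rank ∂_3 = (5 − 5) − 0 = 0, and there is no ∂_3, so H_2 = 0.

As a check, the Euler characteristic is 5 − 10 + 5 = 0, which agrees with 1 − 1 + 0 = 0.
(K is a triangulation of the Möbius band.)

H_0 = Z,  H_1 = Z,  H_2 = 0.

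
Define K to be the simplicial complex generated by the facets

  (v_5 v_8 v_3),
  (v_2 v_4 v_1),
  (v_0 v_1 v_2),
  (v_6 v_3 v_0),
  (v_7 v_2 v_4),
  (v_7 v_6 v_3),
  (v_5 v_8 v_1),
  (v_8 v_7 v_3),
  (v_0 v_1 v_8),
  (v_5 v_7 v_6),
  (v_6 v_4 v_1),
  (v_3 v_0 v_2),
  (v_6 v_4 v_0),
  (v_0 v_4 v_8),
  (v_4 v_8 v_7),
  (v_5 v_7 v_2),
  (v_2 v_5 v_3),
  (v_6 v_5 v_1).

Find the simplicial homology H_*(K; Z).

H_0 ≅ Z,  H_1 ≅ Z ⊕ Z_2,  H_2 = 0.

Order the vertices as v_0 < v_1 < v_2 < v_3 < v_4 < v_5 < v_6 < v_7 < v_8. Listing each simplex with vertices in this order, K has dimension 2 with simplices:

  0-simplices (9): [v_0], [v_1], [v_2], [v_3], [v_4], [v_5], [v_6], [v_7], [v_8]
  1-simplices (27): (27 of them)
  2-simplices (18): (18 of them)

giving chain groups C_0 ≅ Z^9, C_1 ≅ Z^27, C_2 ≅ Z^18.

The boundary map ∂_1: C_1 → C_0 is given by ∂[p,q] = [q] − [p].
As a 9×27 matrix over Z this has rank 8, with invariant factors (1,1,1,1,1,1,1,1).

The boundary map ∂_2: C_2 → C_1 sends each 2-simplex [p,q,r] to [q,r] − [p,r] + [p,q]. For instance
  ∂[v_0,v_4,v_8] = [v_4,v_8] − [v_0,v_8] + [v_0,v_4],
  ∂[v_0,v_4,v_6] = [v_4,v_6] − [v_0,v_6] + [v_0,v_4].
The 27×18 boundary matrix has rank 18 and Smith normal form diag(1,1,1,1,1,1,1,1,1,1,1,1,1,1,1,1,1,2).

From H_k ≅ ker(∂_k) / im(∂_{k+1}) we obtain:

  H_0: rank C_0 − rank ∂_1 = 9 − 8 = 1, and the invariant factors of ∂_1 are all 1, so H_0 = Z.
  H_1: rank ker ∂_1 − rank ∂_2 = (27 − 8) − 18 = 1, and ∂_2 has invariant factor 2 > 1, so H_1 = Z ⊕ Z_2.
  H_2: rank ker ∂_2 − rank ∂_3 = (18 − 18) − 0 = 0, and there is no ∂_3, so H_2 = 0.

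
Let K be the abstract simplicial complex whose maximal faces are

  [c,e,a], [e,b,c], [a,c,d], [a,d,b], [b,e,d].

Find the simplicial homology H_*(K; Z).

Order the vertices as a < b < c < d < e. Listing each simplex with vertices in this order, K has dimension 2 with simplices:

  0-simplices (5): a, b, c, d, e
  1-simplices (10): ab, ac, ad, ae, bc, bd, be, cd, ce, de
  2-simplices (5): abd, acd, ace, bce, bde

giving chain groups C_0 ≅ Z^5, C_1 ≅ Z^10, C_2 ≅ Z^5.

Boundary ∂_1: C_1 → C_0 is given by ∂[p,q] = [q] − [p].
The 5×10 boundary matrix has rank 4 and Smith normal form diag(1,1,1,1).

The boundary map ∂_2: C_2 → C_1 acts by ∂[p,q,r] = [q,r] − [p,r] + [p,q]. For instance
  ∂bce = ce − be + bc,
  ∂abd = bd − ad + ab.
This gives a 10×5 integer matrix of rank 5; reducing to Smith normal form yields diagonal entries (1,1,1,1,1).

Reading off H_k = ker ∂_k / im ∂_{k+1}:

  H_0: rank C_0 − rank ∂_1 = 5 − 4 = 1, and the invariant factors of ∂_1 are all 1, so H_0 ≅ Z.
  H_1: rank ker ∂_1 − rank ∂_2 = (10 − 4) − 5 = 1, and the invariant factors of ∂_2 are all 1, so H_1 ≅ Z.
  H_2: rank ker ∂_2 − rank ∂_3 = (5 − 5) − 0 = 0, and there is no ∂_3, so H_2 ≅ 0.

As a check, the Euler characteristic is 5 − 10 + 5 = 0, which agrees with 1 − 1 + 0 = 0.
(K is a triangulation of the Möbius band.)

H_0 = Z,  H_1 = Z,  H_2 = 0.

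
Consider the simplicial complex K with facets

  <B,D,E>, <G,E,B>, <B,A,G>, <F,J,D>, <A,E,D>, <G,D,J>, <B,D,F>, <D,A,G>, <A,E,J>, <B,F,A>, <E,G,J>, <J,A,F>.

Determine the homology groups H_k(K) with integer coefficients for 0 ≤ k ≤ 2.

H_0 = Z,  H_1 = Z/2,  H_2 = 0.

Take the total order A < B < D < E < F < G < J on the vertex set. Then K (dimension 2) consists of the simplices:

  0-simplices (7): A, B, D, E, F, G, J
  1-simplices (18): AB, AD, AE, AF, AG, AJ, BD, BE, BF, BG, DE, DF, DG, DJ, EG, EJ, FJ, GJ
  2-simplices (12): ABF, ABG, ADE, ADG, AEJ, AFJ, BDE, BDF, BEG, DFJ, DGJ, EGJ

Hence C_0 ≅ Z^7, C_1 ≅ Z^18, C_2 ≅ Z^12.

Boundary ∂_1: C_1 → C_0 maps an edge to its endpoints' difference, ∂[p,q] = q − p. For instance
  ∂GJ = J − G.
As a 7×18 matrix over Z this has rank 6, with invariant factors (1,1,1,1,1,1).

∂_2: C_2 → C_1 acts by ∂[p,q,r] = [q,r] − [p,r] + [p,q]. For instance
  ∂BDE = DE − BE + BD,
  ∂ADE = DE − AE + AD.
The resulting 18×12 matrix has rank 12, and its Smith normal form has invariant factors (1,1,1,1,1,1,1,1,1,1,1,2).

From H_k ≅ ker(∂_k) / im(∂_{k+1}) we obtain:

  H_0: rank C_0 − rank ∂_1 = 7 − 6 = 1, and the invariant factors of ∂_1 are all 1, so H_0 = Z.
  H_1: rank ker ∂_1 − rank ∂_2 = (18 − 6) − 12 = 0, and ∂_2 has invariant factor 2 > 1, so H_1 = Z/2.
  H_2: rank ker ∂_2 − rank ∂_3 = (12 − 12) − 0 = 0, and there is no ∂_3, so H_2 = 0.

As a check, the Euler characteristic is 7 − 18 + 12 = 1, which agrees with 1 − 0 + 0 = 1.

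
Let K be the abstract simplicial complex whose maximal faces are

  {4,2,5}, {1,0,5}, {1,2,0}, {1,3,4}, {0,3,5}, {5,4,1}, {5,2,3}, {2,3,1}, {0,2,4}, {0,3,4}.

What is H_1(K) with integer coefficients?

Fix the vertex order 0 < 1 < 2 < 3 < 4 < 5 and write every simplex with vertices in increasing order. Then dim K = 2 and the simplices of K are:

  0-simplices (6): [0], [1], [2], [3], [4], [5]
  1-simplices (15): [0,1], [0,2], [0,3], [0,4], [0,5], [1,2], [1,3], [1,4], [1,5], [2,3], [2,4], [2,5], [3,4], [3,5], [4,5]
  2-simplices (10): [0,1,2], [0,1,5], [0,2,4], [0,3,4], [0,3,5], [1,2,3], [1,3,4], [1,4,5], [2,3,5], [2,4,5]

Hence C_0 ≅ Z^6, C_1 ≅ Z^15, C_2 ≅ Z^10.

The boundary map ∂_1: C_1 → C_0 is given by ∂[p,q] = [q] − [p]. For instance
  ∂[0,5] = [5] − [0].
As a 6×15 matrix over Z this has rank 5, with invariant factors (1,1,1,1,1).

The boundary map ∂_2: C_2 → C_1 sends each 2-simplex [p,q,r] to [q,r] − [p,r] + [p,q]. For instance
  ∂[0,3,4] = [3,4] − [0,4] + [0,3],
  ∂[1,4,5] = [4,5] − [1,5] + [1,4].
This gives a 15×10 integer matrix of rank 10; reducing to Smith normal form yields diagonal entries (1,1,1,1,1,1,1,1,1,2).

From H_k ≅ ker(∂_k) / im(∂_{k+1}) we obtain:

  H_1: rank ker ∂_1 − rank ∂_2 = (15 − 5) − 10 = 0, and ∂_2 has invariant factor 2 > 1, so H_1 = Z/2Z.

H_1 = Z/2Z.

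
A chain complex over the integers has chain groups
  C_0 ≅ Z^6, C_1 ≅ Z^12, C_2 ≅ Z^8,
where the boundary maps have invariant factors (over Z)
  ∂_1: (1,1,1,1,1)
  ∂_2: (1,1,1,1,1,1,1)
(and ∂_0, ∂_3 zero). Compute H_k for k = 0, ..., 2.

H_0 = Z,  H_1 = 0,  H_2 = Z.

H_0: b_0 = 6 − 0 − 5 = 1; torsion from ∂_1 factors > 1: none. So H_0 = Z.
H_1: b_1 = 12 − 5 − 7 = 0; torsion from ∂_2 factors > 1: none. So H_1 = 0.
H_2: b_2 = 8 − 7 − 0 = 1; torsion from ∂_3 factors > 1: none. So H_2 = Z.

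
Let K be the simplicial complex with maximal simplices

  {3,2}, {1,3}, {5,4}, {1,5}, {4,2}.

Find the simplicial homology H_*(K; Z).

H_0 ≅ Z,  H_1 ≅ Z.

Order the vertices as 1 < 2 < 3 < 4 < 5. Listing each simplex with vertices in this order, K has dimension 1 with simplices:

  0-simplices (5): [1], [2], [3], [4], [5]
  1-simplices (5): [1,3], [1,5], [2,3], [2,4], [4,5]

Hence C_0 ≅ Z^5, C_1 ≅ Z^5.

The boundary map ∂_1: C_1 → C_0 maps an edge to its endpoints' difference, ∂[p,q] = q − p. For instance
  ∂[2,3] = [3] − [2].
The resulting 5×5 matrix has rank 4, and its Smith normal form has invariant factors (1,1,1,1).

Now H_k = ker ∂_k / im ∂_{k+1}, so:

  H_0: rank C_0 − rank ∂_1 = 5 − 4 = 1, and the invariant factors of ∂_1 are all 1, so H_0 = Z.
  H_1: rank ker ∂_1 − rank ∂_2 = (5 − 4) − 0 = 1, and there is no ∂_2, so H_1 = Z.

As a check, the Euler characteristic is 5 − 5 = 0, which agrees with 1 − 1 = 0.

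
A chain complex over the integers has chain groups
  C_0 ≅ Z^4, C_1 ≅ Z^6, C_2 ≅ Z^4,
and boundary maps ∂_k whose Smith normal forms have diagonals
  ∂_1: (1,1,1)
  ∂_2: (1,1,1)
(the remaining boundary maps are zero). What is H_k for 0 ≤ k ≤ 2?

H_0 ≅ Z,  H_1 = 0,  H_2 ≅ Z.

H_0: b_0 = 4 − 0 − 3 = 1; torsion from ∂_1 factors > 1: none. So H_0 ≅ Z.
H_1: b_1 = 6 − 3 − 3 = 0; torsion from ∂_2 factors > 1: none. So H_1 ≅ 0.
H_2: b_2 = 4 − 3 − 0 = 1; torsion from ∂_3 factors > 1: none. So H_2 ≅ Z.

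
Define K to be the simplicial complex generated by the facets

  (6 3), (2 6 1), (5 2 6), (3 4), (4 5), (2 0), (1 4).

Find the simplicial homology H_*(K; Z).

Take the total order 0 < 1 < 2 < 3 < 4 < 5 < 6 on the vertex set. Then K (dimension 2) consists of the simplices:

  0-simplices (7): [0], [1], [2], [3], [4], [5], [6]
  1-simplices (10): [0,2], [1,2], [1,4], [1,6], [2,5], [2,6], [3,4], [3,6], [4,5], [5,6]
  2-simplices (2): [1,2,6], [2,5,6]

so the chain groups are C_0 ≅ Z^7, C_1 ≅ Z^10, C_2 ≅ Z^2.

∂_1: C_1 → C_0 sends each edge [p,q] (with p < q) to q − p. For instance
  ∂[0,2] = [2] − [0].
As a 7×10 matrix over Z this has rank 6, with invariant factors (1,1,1,1,1,1).

The boundary map ∂_2: C_2 → C_1 sends each 2-simplex [p,q,r] to [q,r] − [p,r] + [p,q]. For instance
  ∂[2,5,6] = [5,6] − [2,6] + [2,5],
  ∂[1,2,6] = [2,6] − [1,6] + [1,2].
The resulting 10×2 matrix has rank 2, and its Smith normal form has invariant factors (1,1).

Reading off H_k = ker ∂_k / im ∂_{k+1}:

  H_0: rank C_0 − rank ∂_1 = 7 − 6 = 1, and the invariant factors of ∂_1 are all 1, so H_0 = Z.
  H_1: rank ker ∂_1 − rank ∂_2 = (10 − 6) − 2 = 2, and the invariant factors of ∂_2 are all 1, so H_1 = Z^2.
  H_2: rank ker ∂_2 − rank ∂_3 = (2 − 2) − 0 = 0, and there is no ∂_3, so H_2 = 0.

H_0 = Z,  H_1 = Z^2,  H_2 = 0.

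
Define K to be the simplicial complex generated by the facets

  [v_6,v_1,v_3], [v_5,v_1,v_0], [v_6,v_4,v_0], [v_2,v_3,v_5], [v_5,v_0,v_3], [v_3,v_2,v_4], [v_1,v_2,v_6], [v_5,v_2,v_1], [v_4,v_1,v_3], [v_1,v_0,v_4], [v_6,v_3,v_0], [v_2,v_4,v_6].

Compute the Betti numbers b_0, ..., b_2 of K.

b_0 = 1, b_1 = 0, b_2 = 0.

Take the total order v_0 < v_1 < v_2 < v_3 < v_4 < v_5 < v_6 on the vertex set. Then K (dimension 2) consists of the simplices:

  0-simplices (7): [v_0], [v_1], [v_2], [v_3], [v_4], [v_5], [v_6]
  1-simplices (18): (18 of them)
  2-simplices (12): (12 of them)

Hence C_0 ≅ Z^7, C_1 ≅ Z^18, C_2 ≅ Z^12.

Boundary ∂_1: C_1 → C_0 is given by ∂[p,q] = [q] − [p].
This gives a 7×18 integer matrix of rank 6; reducing to Smith normal form yields diagonal entries (1,1,1,1,1,1).

Boundary ∂_2: C_2 → C_1 sends each 2-simplex [p,q,r] to [q,r] − [p,r] + [p,q]. For instance
  ∂[v_1,v_3,v_4] = [v_3,v_4] − [v_1,v_4] + [v_1,v_3],
  ∂[v_1,v_2,v_5] = [v_2,v_5] − [v_1,v_5] + [v_1,v_2].
The 18×12 boundary matrix has rank 12 and Smith normal form diag(1,1,1,1,1,1,1,1,1,1,1,2).

From H_k ≅ ker(∂_k) / im(∂_{k+1}) we obtain:

  H_0: rank C_0 − rank ∂_1 = 7 − 6 = 1, and the invariant factors of ∂_1 are all 1, so H_0 ≅ Z.
  H_1: rank ker ∂_1 − rank ∂_2 = (18 − 6) − 12 = 0, and ∂_2 has invariant factor 2 > 1, so H_1 ≅ Z/2Z.
  H_2: rank ker ∂_2 − rank ∂_3 = (12 − 12) − 0 = 0, and there is no ∂_3, so H_2 ≅ 0.

As a check, the Euler characteristic is 7 − 18 + 12 = 1, which agrees with 1 − 0 + 0 = 1.
(K is a triangulation of the real projective plane RP^2.)

Hence the Betti numbers are b_0 = 1, b_1 = 0, b_2 = 0.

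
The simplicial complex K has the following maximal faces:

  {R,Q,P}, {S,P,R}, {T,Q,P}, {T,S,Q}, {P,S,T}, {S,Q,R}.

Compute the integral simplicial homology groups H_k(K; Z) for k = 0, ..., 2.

H_0 ≅ Z,  H_1 = 0,  H_2 ≅ Z.

K has 5 vertices, 9 edges, 6 triangles.
rank ∂_0 = 0, rank ∂_1 = 4 ⇒ b_0 = 5 − 0 − 4 = 1; all invariant factors of ∂_1 are 1 so no torsion. So H_0 ≅ Z.
rank ∂_1 = 4, rank ∂_2 = 5 ⇒ b_1 = 9 − 4 − 5 = 0; all invariant factors of ∂_2 are 1 so no torsion. So H_1 ≅ 0.
rank ∂_2 = 5, rank ∂_3 = 0 ⇒ b_2 = 6 − 5 − 0 = 1. So H_2 ≅ Z.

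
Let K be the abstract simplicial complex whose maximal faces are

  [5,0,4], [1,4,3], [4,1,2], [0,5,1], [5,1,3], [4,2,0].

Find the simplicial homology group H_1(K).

We work with the vertex ordering 0 < 1 < 2 < 3 < 4 < 5. The simplices of K, each written with vertices in increasing order, are:

  0-simplices (6): [0], [1], [2], [3], [4], [5]
  1-simplices (12): [0,1], [0,2], [0,4], [0,5], [1,2], [1,3], [1,4], [1,5], [2,4], [3,4], [3,5], [4,5]
  2-simplices (6): [0,1,5], [0,2,4], [0,4,5], [1,2,4], [1,3,4], [1,3,5]

giving chain groups C_0 ≅ Z^6, C_1 ≅ Z^12, C_2 ≅ Z^6.

The boundary map ∂_1: C_1 → C_0 is given by ∂[p,q] = [q] − [p]. For instance
  ∂[3,5] = [5] − [3].
As a 6×12 matrix over Z this has rank 5, with invariant factors (1,1,1,1,1).

∂_2: C_2 → C_1 maps a triangle to the signed sum of its edges. For instance
  ∂[1,3,5] = [3,5] − [1,5] + [1,3],
  ∂[1,3,4] = [3,4] − [1,4] + [1,3].
As a 12×6 matrix over Z this has rank 6, with invariant factors (1,1,1,1,1,1).

Now H_k = ker ∂_k / im ∂_{k+1}, so:

  H_1: rank ker ∂_1 − rank ∂_2 = (12 − 5) − 6 = 1, and the invariant factors of ∂_2 are all 1, so H_1 ≅ Z.

(K is a triangulation of the cylinder S^1 x I.)

H_1 ≅ Z.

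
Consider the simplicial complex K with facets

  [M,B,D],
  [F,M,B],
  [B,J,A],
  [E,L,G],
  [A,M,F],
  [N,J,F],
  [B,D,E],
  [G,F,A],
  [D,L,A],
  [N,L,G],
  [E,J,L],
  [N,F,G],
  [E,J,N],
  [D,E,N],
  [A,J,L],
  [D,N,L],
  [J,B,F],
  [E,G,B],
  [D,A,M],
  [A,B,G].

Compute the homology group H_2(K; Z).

K has 10 vertices, 30 edges, 20 triangles.
rank ∂_2 = 20, rank ∂_3 = 0 ⇒ b_2 = 20 − 20 − 0 = 0. So H_2 ≅ 0.

H_2 = 0.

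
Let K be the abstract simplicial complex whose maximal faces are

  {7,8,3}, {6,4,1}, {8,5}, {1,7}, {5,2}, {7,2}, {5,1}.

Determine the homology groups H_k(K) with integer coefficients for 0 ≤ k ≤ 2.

H_0 = Z,  H_1 = Z^2,  H_2 = 0.

We work with the vertex ordering 1 < 2 < 3 < 4 < 5 < 6 < 7 < 8. The simplices of K, each written with vertices in increasing order, are:

  0-simplices (8): [1], [2], [3], [4], [5], [6], [7], [8]
  1-simplices (11): [1,4], [1,5], [1,6], [1,7], [2,5], [2,7], [3,7], [3,8], [4,6], [5,8], [7,8]
  2-simplices (2): [1,4,6], [3,7,8]

giving chain groups C_0 ≅ Z^8, C_1 ≅ Z^11, C_2 ≅ Z^2.

∂_1: C_1 → C_0 is given by ∂[p,q] = [q] − [p]. For instance
  ∂[4,6] = [6] − [4].
The resulting 8×11 matrix has rank 7, and its Smith normal form has invariant factors (1,1,1,1,1,1,1).

The boundary map ∂_2: C_2 → C_1 maps a triangle to the signed sum of its edges. For instance
  ∂[1,4,6] = [4,6] − [1,6] + [1,4],
  ∂[3,7,8] = [7,8] − [3,8] + [3,7].
The resulting 11×2 matrix has rank 2, and its Smith normal form has invariant factors (1,1).

Now H_k = ker ∂_k / im ∂_{k+1}, so:

  H_0: rank C_0 − rank ∂_1 = 8 − 7 = 1, and the invariant factors of ∂_1 are all 1, so H_0 = Z.
  H_1: rank ker ∂_1 − rank ∂_2 = (11 − 7) − 2 = 2, and the invariant factors of ∂_2 are all 1, so H_1 = Z^2.
  H_2: rank ker ∂_2 − rank ∂_3 = (2 − 2) − 0 = 0, and there is no ∂_3, so H_2 = 0.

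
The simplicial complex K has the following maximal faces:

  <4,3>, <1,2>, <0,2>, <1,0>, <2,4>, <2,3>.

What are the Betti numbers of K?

b_0 = 1, b_1 = 2.

We work with the vertex ordering 0 < 1 < 2 < 3 < 4. The simplices of K, each written with vertices in increasing order, are:

  0-simplices (5): [0], [1], [2], [3], [4]
  1-simplices (6): [0,1], [0,2], [1,2], [2,3], [2,4], [3,4]

giving chain groups C_0 ≅ Z^5, C_1 ≅ Z^6.

∂_1: C_1 → C_0 sends each edge [p,q] (with p < q) to q − p. For instance
  ∂[1,2] = [2] − [1].
This gives a 5×6 integer matrix of rank 4; reducing to Smith normal form yields diagonal entries (1,1,1,1).

Computing H_k = (kernel of ∂_k) / (image of ∂_{k+1}):

  H_0: rank C_0 − rank ∂_1 = 5 − 4 = 1, and the invariant factors of ∂_1 are all 1, so H_0 ≅ Z.
  H_1: rank ker ∂_1 − rank ∂_2 = (6 − 4) − 0 = 2, and there is no ∂_2, so H_1 ≅ Z^2.

Hence the Betti numbers are b_0 = 1, b_1 = 2.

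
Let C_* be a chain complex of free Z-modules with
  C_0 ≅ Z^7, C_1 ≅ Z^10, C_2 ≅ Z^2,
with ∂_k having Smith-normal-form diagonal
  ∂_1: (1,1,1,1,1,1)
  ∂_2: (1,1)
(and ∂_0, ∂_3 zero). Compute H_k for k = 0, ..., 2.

H_0: b_0 = 7 − 0 − 6 = 1; torsion from ∂_1 factors > 1: none. So H_0 ≅ Z.
H_1: b_1 = 10 − 6 − 2 = 2; torsion from ∂_2 factors > 1: none. So H_1 ≅ Z^2.
H_2: b_2 = 2 − 2 − 0 = 0; torsion from ∂_3 factors > 1: none. So H_2 ≅ 0.

H_0 ≅ Z,  H_1 ≅ Z^2,  H_2 = 0.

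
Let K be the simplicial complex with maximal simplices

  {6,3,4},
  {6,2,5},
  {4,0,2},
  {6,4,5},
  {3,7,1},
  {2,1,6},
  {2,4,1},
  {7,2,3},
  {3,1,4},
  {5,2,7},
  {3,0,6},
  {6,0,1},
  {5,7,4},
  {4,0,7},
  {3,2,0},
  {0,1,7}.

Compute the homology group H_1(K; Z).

We work with the vertex ordering 0 < 1 < 2 < 3 < 4 < 5 < 6 < 7. The simplices of K, each written with vertices in increasing order, are:

  0-simplices (8): [0], [1], [2], [3], [4], [5], [6], [7]
  1-simplices (24): (24 of them)
  2-simplices (16): [0,1,6], [0,1,7], [0,2,3], [0,2,4], [0,3,6], [0,4,7], [1,2,4], [1,2,6], [1,3,4], [1,3,7], [2,3,7], [2,5,6], [2,5,7], [3,4,6], [4,5,6], [4,5,7]

so the chain groups are C_0 ≅ Z^8, C_1 ≅ Z^24, C_2 ≅ Z^16.

The boundary map ∂_1: C_1 → C_0 is given by ∂[p,q] = [q] − [p]. For instance
  ∂[0,7] = [7] − [0].
This gives a 8×24 integer matrix of rank 7; reducing to Smith normal form yields diagonal entries (1,1,1,1,1,1,1).

The boundary map ∂_2: C_2 → C_1 acts by ∂[p,q,r] = [q,r] − [p,r] + [p,q]. For instance
  ∂[0,2,4] = [2,4] − [0,4] + [0,2],
  ∂[2,5,6] = [5,6] − [2,6] + [2,5].
This gives a 24×16 integer matrix of rank 15; reducing to Smith normal form yields diagonal entries (1,1,1,1,1,1,1,1,1,1,1,1,1,1,1).

Computing H_k = (kernel of ∂_k) / (image of ∂_{k+1}):

  H_1: rank ker ∂_1 − rank ∂_2 = (24 − 7) − 15 = 2, and the invariant factors of ∂_2 are all 1, so H_1 = Z^2.

H_1 = Z^2.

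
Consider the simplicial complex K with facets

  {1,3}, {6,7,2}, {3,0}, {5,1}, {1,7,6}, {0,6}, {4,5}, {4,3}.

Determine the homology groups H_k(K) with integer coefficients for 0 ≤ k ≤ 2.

Take the total order 0 < 1 < 2 < 3 < 4 < 5 < 6 < 7 on the vertex set. Then K (dimension 2) consists of the simplices:

  0-simplices (8): [0], [1], [2], [3], [4], [5], [6], [7]
  1-simplices (11): [0,3], [0,6], [1,3], [1,5], [1,6], [1,7], [2,6], [2,7], [3,4], [4,5], [6,7]
  2-simplices (2): [1,6,7], [2,6,7]

giving chain groups C_0 ≅ Z^8, C_1 ≅ Z^11, C_2 ≅ Z^2.

∂_1: C_1 → C_0 sends each edge [p,q] (with p < q) to q − p.
This gives a 8×11 integer matrix of rank 7; reducing to Smith normal form yields diagonal entries (1,1,1,1,1,1,1).

The boundary map ∂_2: C_2 → C_1 maps a triangle to the signed sum of its edges. For instance
  ∂[1,6,7] = [6,7] − [1,7] + [1,6],
  ∂[2,6,7] = [6,7] − [2,7] + [2,6].
The resulting 11×2 matrix has rank 2, and its Smith normal form has invariant factors (1,1).

From H_k ≅ ker(∂_k) / im(∂_{k+1}) we obtain:

  H_0: rank C_0 − rank ∂_1 = 8 − 7 = 1, and the invariant factors of ∂_1 are all 1, so H_0 = Z.
  H_1: rank ker ∂_1 − rank ∂_2 = (11 − 7) − 2 = 2, and the invariant factors of ∂_2 are all 1, so H_1 = Z^2.
  H_2: rank ker ∂_2 − rank ∂_3 = (2 − 2) − 0 = 0, and there is no ∂_3, so H_2 = 0.

As a check, the Euler characteristic is 8 − 11 + 2 = -1, which agrees with 1 − 2 + 0 = -1.

H_0 ≅ Z,  H_1 ≅ Z^2,  H_2 = 0.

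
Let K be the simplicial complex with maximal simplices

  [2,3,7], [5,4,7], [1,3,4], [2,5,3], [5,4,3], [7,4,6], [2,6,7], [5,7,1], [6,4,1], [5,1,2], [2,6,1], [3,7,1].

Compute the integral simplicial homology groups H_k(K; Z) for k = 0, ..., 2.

H_0 ≅ Z,  H_1 ≅ Z/2,  H_2 = 0.

K has 7 vertices, 18 edges, 12 triangles.
rank ∂_0 = 0, rank ∂_1 = 6 ⇒ b_0 = 7 − 0 − 6 = 1; all invariant factors of ∂_1 are 1 so no torsion. So H_0 = Z.
rank ∂_1 = 6, rank ∂_2 = 12 ⇒ b_1 = 18 − 6 − 12 = 0; ∂_2 has invariant factor(s) [2] giving torsion. So H_1 = Z/2.
rank ∂_2 = 12, rank ∂_3 = 0 ⇒ b_2 = 12 − 12 − 0 = 0. So H_2 = 0.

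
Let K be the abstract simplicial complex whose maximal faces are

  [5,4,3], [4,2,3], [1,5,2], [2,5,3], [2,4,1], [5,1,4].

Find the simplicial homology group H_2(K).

H_2 ≅ Z.

Take the total order 1 < 2 < 3 < 4 < 5 on the vertex set. Then K (dimension 2) consists of the simplices:

  0-simplices (5): [1], [2], [3], [4], [5]
  1-simplices (9): [1,2], [1,4], [1,5], [2,3], [2,4], [2,5], [3,4], [3,5], [4,5]
  2-simplices (6): [1,2,4], [1,2,5], [1,4,5], [2,3,4], [2,3,5], [3,4,5]

Hence C_0 ≅ Z^5, C_1 ≅ Z^9, C_2 ≅ Z^6.

The boundary map ∂_1: C_1 → C_0 is given by ∂[p,q] = [q] − [p].
The 5×9 boundary matrix has rank 4 and Smith normal form diag(1,1,1,1).

Boundary ∂_2: C_2 → C_1 maps a triangle to the signed sum of its edges. For instance
  ∂[1,2,4] = [2,4] − [1,4] + [1,2],
  ∂[2,3,4] = [3,4] − [2,4] + [2,3].
As a 9×6 matrix over Z this has rank 5, with invariant factors (1,1,1,1,1).

From H_k ≅ ker(∂_k) / im(∂_{k+1}) we obtain:

  H_2: rank ker ∂_2 − rank ∂_3 = (6 − 5) − 0 = 1, and there is no ∂_3, so H_2 ≅ Z.

(K is a triangulation of the 2-sphere S^2.)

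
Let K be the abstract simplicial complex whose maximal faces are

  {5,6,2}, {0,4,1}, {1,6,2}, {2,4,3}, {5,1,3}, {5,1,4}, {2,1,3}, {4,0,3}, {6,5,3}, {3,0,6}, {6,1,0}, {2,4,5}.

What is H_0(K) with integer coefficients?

H_0 ≅ Z.

K has 7 vertices, 18 edges, 12 triangles.
rank ∂_0 = 0, rank ∂_1 = 6 ⇒ b_0 = 7 − 0 − 6 = 1; all invariant factors of ∂_1 are 1 so no torsion. So H_0 = Z.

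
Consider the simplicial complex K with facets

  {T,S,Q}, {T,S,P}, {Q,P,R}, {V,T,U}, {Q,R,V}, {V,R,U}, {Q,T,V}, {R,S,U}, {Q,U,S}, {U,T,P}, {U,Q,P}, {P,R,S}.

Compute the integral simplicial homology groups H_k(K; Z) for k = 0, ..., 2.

H_0 ≅ Z,  H_1 ≅ Z/2,  H_2 = 0.

Fix the vertex order P < Q < R < S < T < U < V and write every simplex with vertices in increasing order. Then dim K = 2 and the simplices of K are:

  0-simplices (7): P, Q, R, S, T, U, V
  1-simplices (18): PQ, PR, PS, PT, PU, QR, QS, QT, QU, QV, RS, RU, RV, ST, SU, TU, TV, UV
  2-simplices (12): PQR, PQU, PRS, PST, PTU, QRV, QST, QSU, QTV, RSU, RUV, TUV

giving chain groups C_0 ≅ Z^7, C_1 ≅ Z^18, C_2 ≅ Z^12.

∂_1: C_1 → C_0 sends each edge [p,q] (with p < q) to q − p.
As a 7×18 matrix over Z this has rank 6, with invariant factors (1,1,1,1,1,1).

∂_2: C_2 → C_1 acts by ∂[p,q,r] = [q,r] − [p,r] + [p,q]. For instance
  ∂QRV = RV − QV + QR,
  ∂TUV = UV − TV + TU.
The resulting 18×12 matrix has rank 12, and its Smith normal form has invariant factors (1,1,1,1,1,1,1,1,1,1,1,2).

Now H_k = ker ∂_k / im ∂_{k+1}, so:

  H_0: rank C_0 − rank ∂_1 = 7 − 6 = 1, and the invariant factors of ∂_1 are all 1, so H_0 = Z.
  H_1: rank ker ∂_1 − rank ∂_2 = (18 − 6) − 12 = 0, and ∂_2 has invariant factor 2 > 1, so H_1 = Z/2.
  H_2: rank ker ∂_2 − rank ∂_3 = (12 − 12) − 0 = 0, and there is no ∂_3, so H_2 = 0.

As a check, the Euler characteristic is 7 − 18 + 12 = 1, which agrees with 1 − 0 + 0 = 1.
(K is a triangulation of the real projective plane RP^2.)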